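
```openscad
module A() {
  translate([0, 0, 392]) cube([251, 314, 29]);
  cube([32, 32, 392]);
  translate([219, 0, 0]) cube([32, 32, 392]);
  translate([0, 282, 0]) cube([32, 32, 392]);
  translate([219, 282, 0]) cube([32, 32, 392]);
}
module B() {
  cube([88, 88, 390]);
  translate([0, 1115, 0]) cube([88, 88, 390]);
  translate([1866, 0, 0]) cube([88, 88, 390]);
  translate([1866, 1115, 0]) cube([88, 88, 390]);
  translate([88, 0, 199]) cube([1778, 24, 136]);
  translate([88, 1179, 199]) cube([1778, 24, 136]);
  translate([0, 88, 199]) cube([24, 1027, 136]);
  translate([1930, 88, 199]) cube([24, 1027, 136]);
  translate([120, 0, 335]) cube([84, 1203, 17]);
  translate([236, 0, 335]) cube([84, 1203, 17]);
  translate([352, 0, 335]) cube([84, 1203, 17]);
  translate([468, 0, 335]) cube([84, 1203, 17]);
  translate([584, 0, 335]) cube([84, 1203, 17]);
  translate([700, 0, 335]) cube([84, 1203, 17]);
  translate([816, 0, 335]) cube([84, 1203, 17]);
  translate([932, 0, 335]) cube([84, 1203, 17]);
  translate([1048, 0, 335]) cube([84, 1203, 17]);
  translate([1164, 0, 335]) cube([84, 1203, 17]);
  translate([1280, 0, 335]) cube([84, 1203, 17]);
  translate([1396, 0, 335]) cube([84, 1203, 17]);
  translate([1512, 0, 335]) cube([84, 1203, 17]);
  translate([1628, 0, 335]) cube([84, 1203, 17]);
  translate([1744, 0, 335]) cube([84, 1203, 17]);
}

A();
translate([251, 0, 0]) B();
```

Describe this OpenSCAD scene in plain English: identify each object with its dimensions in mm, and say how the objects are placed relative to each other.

A is a simple wooden stool: a rectangular seat 251 mm (x) by 314 mm (y), 29 mm thick, top face at z = 421 mm, on four square legs, each 32×32 mm in cross-section. The legs rest on z = 0, each flush with a corner of the seat.

B is a bed frame 1954 mm long (x) by 1203 mm wide (y). Four 88×88 mm corner posts, 390 mm tall, at the corners of the footprint. Four rails of 24 mm thickness and 136 mm height run between adjacent posts with their undersides at z = 199 mm, their outer faces flush with the outside of the frame (the two x-running rails run between the posts' inner faces; the two y-running rails run between the posts' inner faces). 15 slats, each 84 mm wide (x) and 17 mm thick, lie across the top of the two x-running rails, running the full 1203 mm width of the frame in y; the slats are evenly spaced along x between the inner faces of the end posts with equal gaps (rounded down to the nearest mm) at the −x end and between each pair — any rounding remainder accumulates at the +x end.

The bed frame is against the stool's +x side, with their −y faces flush.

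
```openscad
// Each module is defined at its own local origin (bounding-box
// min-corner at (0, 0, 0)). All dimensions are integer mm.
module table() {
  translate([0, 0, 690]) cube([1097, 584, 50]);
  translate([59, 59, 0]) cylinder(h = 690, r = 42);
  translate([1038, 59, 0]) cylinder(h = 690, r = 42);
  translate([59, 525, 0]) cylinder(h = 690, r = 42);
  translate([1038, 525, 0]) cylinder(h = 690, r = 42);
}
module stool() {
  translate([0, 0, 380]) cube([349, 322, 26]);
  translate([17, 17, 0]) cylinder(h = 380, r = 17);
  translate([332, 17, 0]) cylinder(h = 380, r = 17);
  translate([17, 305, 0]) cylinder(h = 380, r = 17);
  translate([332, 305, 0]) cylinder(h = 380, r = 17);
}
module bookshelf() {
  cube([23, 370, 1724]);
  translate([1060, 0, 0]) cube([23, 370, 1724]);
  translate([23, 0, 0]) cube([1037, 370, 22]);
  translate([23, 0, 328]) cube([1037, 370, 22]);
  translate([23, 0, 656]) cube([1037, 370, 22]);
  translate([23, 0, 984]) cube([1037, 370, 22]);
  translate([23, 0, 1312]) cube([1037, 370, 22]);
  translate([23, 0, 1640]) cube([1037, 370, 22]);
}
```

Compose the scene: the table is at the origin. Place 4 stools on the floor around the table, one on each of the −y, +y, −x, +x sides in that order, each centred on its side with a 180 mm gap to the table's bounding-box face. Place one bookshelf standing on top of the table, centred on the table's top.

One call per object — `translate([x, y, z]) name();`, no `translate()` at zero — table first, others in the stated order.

table();
translate([374, -502, 0]) stool();
translate([374, 764, 0]) stool();
translate([-529, 131, 0]) stool();
translate([1277, 131, 0]) stool();
translate([7, 107, 740]) bookshelf();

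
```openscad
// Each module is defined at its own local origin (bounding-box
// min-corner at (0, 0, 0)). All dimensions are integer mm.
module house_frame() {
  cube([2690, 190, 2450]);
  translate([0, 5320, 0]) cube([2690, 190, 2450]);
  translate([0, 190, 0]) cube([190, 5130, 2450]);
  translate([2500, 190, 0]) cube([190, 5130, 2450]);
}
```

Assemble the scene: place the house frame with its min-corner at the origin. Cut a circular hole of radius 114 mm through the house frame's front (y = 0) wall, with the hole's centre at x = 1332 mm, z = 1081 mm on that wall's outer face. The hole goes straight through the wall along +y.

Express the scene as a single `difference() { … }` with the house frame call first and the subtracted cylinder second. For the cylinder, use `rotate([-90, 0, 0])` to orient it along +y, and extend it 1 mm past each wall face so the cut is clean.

difference() {
  house_frame();
  translate([1332, -1, 1081]) rotate([-90, 0, 0]) cylinder(h = 192, r = 114);
}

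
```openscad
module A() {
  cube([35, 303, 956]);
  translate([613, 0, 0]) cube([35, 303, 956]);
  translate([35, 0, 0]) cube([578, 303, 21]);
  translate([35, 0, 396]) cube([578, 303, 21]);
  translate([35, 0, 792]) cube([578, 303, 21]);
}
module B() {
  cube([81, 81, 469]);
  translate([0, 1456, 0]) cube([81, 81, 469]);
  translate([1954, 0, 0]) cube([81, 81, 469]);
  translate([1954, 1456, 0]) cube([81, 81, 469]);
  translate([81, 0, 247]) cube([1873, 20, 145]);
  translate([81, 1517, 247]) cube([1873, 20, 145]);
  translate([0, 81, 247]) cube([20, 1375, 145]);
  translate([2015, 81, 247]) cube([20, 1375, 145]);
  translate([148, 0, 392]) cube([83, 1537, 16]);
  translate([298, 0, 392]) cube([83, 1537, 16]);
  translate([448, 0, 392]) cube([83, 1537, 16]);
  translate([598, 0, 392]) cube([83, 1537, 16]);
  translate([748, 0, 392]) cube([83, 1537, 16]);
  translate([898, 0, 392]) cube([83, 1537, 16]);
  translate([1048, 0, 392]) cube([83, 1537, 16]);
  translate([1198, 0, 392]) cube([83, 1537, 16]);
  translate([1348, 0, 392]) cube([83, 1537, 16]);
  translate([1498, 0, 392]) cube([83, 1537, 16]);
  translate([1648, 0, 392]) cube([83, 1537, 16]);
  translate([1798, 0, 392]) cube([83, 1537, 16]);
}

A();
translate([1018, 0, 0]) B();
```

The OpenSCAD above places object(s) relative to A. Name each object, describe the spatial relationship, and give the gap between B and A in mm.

The bed frame's nearest face is 370 mm from the bookshelf's +x face.

A is a bookshelf. B is a bed frame. The bed frame is on the floor beside the bookshelf on its +x side. The gap between the bed frame and the bookshelf is 370 mm.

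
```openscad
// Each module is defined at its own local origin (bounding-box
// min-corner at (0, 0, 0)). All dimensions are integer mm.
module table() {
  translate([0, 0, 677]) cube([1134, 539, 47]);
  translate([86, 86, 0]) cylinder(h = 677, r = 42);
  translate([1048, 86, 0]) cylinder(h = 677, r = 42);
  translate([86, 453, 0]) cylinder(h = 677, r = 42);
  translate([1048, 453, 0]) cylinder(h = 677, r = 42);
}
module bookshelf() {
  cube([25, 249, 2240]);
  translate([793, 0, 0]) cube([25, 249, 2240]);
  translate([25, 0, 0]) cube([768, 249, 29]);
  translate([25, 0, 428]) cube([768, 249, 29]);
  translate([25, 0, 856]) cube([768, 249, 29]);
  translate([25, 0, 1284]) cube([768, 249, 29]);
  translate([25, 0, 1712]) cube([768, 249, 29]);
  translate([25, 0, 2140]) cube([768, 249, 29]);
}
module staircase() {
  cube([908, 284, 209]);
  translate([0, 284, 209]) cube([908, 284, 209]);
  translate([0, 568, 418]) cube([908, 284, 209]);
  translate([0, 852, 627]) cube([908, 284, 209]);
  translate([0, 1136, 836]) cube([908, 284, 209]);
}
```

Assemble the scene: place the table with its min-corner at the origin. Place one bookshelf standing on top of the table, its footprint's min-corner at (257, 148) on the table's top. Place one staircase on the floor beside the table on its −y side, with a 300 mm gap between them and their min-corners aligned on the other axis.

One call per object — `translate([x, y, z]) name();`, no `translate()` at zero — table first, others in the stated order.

table();
translate([257, 148, 724]) bookshelf();
translate([0, -1720, 0]) staircase();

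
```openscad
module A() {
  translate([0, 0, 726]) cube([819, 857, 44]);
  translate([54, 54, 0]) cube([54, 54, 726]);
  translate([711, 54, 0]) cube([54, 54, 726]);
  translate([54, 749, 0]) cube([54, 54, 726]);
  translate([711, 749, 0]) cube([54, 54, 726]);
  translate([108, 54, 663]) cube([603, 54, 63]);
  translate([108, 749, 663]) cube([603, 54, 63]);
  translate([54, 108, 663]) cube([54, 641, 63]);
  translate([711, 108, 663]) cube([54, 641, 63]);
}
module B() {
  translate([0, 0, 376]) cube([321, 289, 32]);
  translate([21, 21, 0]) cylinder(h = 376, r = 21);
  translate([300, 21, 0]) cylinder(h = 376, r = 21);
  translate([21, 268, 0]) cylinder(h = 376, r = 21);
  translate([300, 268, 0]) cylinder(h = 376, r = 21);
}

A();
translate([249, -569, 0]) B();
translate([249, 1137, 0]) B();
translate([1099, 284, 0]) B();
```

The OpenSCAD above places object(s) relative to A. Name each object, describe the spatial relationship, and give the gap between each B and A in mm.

A is a table. B is a stool. Three stools sit around the table at the −y, +y, +x sides. The gap between each stool and the table is 280 mm.

Each stool's nearest face is 280 mm from the table's bounding box.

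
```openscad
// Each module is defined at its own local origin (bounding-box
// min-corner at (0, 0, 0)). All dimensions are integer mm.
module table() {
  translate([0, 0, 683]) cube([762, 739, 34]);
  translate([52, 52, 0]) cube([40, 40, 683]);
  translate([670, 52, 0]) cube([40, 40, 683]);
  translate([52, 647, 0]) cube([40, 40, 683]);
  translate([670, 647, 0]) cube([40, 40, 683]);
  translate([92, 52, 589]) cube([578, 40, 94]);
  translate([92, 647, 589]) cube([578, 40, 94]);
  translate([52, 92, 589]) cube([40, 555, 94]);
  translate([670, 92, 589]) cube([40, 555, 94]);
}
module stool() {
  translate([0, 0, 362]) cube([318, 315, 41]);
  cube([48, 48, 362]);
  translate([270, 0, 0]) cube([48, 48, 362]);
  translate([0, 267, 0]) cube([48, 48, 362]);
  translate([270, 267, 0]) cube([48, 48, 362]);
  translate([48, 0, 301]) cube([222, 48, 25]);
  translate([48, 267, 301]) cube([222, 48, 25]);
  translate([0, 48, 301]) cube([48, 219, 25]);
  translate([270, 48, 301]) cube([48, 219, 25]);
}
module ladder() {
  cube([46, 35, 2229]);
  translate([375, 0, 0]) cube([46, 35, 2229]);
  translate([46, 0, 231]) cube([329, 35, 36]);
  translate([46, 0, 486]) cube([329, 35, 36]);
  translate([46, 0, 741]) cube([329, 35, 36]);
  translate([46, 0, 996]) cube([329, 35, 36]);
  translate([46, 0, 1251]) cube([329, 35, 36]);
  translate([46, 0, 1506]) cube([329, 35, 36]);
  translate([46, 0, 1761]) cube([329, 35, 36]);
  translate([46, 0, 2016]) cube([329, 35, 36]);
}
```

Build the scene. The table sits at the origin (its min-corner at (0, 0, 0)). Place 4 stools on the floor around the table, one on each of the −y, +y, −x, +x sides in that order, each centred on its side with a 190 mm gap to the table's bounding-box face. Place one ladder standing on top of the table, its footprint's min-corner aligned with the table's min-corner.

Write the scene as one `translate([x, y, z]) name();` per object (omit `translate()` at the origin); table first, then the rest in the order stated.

table();
translate([222, -505, 0]) stool();
translate([222, 929, 0]) stool();
translate([-508, 212, 0]) stool();
translate([952, 212, 0]) stool();
translate([0, 0, 717]) ladder();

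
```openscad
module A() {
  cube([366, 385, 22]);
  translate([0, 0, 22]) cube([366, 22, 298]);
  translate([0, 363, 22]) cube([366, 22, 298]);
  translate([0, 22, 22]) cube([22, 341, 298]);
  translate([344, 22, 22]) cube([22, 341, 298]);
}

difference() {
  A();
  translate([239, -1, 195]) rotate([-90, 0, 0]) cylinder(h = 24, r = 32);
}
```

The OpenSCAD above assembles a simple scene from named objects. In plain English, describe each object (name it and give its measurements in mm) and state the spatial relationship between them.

A is an open-topped rectangular box: outside dimensions 366×385×320 mm, with a uniform wall and base thickness of 22 mm. The base is a full 366×385 slab on the floor; four walls sit on top of the base. The front and back walls (the −y and +y sides) span the full width; the two side walls fit between them.

The open box has a circular hole of radius 32 mm through its front wall, centred at (x = 239, z = 195).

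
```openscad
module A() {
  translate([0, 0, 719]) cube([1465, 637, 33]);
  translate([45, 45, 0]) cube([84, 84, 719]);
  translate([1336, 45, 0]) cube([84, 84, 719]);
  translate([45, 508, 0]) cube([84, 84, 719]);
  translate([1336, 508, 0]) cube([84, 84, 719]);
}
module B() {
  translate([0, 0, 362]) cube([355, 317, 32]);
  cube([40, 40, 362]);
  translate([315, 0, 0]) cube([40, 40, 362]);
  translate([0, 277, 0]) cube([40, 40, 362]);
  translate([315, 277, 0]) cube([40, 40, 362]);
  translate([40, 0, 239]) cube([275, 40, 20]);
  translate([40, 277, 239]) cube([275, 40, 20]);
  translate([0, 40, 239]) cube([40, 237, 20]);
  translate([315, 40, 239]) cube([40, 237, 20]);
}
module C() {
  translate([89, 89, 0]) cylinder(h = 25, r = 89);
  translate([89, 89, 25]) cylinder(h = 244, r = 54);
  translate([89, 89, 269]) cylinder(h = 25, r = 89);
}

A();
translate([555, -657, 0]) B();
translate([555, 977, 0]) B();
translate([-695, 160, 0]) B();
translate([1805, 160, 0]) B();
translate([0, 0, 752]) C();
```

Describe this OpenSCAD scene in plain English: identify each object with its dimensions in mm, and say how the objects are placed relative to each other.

A is a table: top 1465 mm (x) × 637 mm (y), 33 mm thick, upper face at z = 752 mm, on four 84×84 mm square legs, each inset 45 mm from the nearest pair of top edges, running from z = 0 to the bottom of the top.

B is a four-legged stool. The seat is 355×317 mm, 32 mm thick, top at z = 394 mm. It stands on four square legs, each 40×40 mm in cross-section, from z = 0 to the seat underside, each flush with a corner of the seat. Four stretchers, 40 mm wide and 20 mm tall, connect adjacent legs with their undersides at z = 239 mm, each running between the inner faces of the legs it joins and aligned with the legs' outer faces on the other axis.

C is a spool: two coaxial disc flanges of radius 89 mm and thickness 25 mm, joined by a core cylinder of radius 54 mm and height 244 mm. The lower flange rests on z = 0 and the three cylinders share a vertical axis.

Four stools sit around the table at the −y, +y, −x, +x sides. The spool is on top of the table.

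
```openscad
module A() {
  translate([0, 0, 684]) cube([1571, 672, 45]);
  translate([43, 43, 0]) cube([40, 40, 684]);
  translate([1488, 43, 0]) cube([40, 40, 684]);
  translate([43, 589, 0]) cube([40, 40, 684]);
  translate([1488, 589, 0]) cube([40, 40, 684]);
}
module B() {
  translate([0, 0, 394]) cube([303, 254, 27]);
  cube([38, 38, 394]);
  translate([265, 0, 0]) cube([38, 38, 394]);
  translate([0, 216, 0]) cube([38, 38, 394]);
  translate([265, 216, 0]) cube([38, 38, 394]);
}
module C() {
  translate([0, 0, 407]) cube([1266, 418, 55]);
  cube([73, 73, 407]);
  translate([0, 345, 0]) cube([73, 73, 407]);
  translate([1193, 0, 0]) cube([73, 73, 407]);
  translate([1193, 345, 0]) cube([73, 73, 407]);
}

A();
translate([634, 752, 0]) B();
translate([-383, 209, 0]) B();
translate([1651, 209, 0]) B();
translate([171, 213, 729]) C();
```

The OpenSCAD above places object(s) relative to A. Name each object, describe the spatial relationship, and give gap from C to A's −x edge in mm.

A is a table. B is a stool. C is a bench. Three stools sit around the table at the +y, −x, +x sides. The bench is on top of the table. The gap from the bench to the table's −x edge is 171 mm.

The bench's min-x is at 171; the table's min-x is 0; gap = 171 mm.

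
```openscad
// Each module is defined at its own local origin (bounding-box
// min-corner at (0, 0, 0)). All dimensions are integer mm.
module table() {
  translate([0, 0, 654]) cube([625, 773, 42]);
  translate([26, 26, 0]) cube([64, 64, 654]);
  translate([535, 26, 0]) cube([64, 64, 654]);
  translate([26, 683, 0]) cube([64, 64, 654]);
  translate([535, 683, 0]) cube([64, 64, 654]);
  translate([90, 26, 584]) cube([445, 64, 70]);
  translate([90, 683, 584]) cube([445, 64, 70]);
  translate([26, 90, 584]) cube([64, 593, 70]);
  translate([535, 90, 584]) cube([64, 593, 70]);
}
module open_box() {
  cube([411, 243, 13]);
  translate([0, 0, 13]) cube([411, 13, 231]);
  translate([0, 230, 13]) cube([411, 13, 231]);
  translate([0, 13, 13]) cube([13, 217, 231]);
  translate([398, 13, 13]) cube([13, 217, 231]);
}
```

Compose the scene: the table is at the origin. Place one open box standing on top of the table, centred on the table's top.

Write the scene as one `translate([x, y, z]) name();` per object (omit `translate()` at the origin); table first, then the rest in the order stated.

table();
translate([107, 265, 696]) open_box();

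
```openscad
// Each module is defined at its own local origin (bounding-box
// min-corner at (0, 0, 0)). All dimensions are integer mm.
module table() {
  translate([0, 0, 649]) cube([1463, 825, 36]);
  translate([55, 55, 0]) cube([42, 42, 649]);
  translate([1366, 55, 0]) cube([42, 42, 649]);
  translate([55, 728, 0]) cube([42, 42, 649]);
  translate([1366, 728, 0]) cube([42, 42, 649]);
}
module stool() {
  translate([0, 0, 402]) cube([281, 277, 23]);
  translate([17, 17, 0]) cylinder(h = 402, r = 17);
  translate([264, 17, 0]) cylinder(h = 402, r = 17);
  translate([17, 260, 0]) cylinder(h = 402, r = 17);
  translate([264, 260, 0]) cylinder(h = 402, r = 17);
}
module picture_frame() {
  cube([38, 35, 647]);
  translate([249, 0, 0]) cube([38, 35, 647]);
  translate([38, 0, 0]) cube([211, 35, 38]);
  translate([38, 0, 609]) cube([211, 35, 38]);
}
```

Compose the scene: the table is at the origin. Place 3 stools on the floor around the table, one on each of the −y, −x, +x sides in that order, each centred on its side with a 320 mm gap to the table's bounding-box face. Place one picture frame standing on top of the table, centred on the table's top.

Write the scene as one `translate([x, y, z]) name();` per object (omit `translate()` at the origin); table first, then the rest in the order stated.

table();
translate([591, -597, 0]) stool();
translate([-601, 274, 0]) stool();
translate([1783, 274, 0]) stool();
translate([588, 395, 685]) picture_frame();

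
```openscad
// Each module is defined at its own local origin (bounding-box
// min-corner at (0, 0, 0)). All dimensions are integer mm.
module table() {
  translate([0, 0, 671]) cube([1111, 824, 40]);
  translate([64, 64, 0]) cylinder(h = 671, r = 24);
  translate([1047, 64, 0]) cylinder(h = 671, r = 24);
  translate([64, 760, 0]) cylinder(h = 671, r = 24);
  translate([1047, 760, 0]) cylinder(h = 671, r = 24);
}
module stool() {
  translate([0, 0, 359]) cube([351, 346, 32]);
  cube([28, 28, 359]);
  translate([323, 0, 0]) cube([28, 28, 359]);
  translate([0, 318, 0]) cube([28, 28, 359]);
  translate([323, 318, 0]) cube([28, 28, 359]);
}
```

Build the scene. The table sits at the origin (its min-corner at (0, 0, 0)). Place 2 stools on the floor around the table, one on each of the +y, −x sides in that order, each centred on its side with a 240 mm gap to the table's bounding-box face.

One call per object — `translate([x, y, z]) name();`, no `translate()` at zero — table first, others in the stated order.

table();
translate([380, 1064, 0]) stool();
translate([-591, 239, 0]) stool();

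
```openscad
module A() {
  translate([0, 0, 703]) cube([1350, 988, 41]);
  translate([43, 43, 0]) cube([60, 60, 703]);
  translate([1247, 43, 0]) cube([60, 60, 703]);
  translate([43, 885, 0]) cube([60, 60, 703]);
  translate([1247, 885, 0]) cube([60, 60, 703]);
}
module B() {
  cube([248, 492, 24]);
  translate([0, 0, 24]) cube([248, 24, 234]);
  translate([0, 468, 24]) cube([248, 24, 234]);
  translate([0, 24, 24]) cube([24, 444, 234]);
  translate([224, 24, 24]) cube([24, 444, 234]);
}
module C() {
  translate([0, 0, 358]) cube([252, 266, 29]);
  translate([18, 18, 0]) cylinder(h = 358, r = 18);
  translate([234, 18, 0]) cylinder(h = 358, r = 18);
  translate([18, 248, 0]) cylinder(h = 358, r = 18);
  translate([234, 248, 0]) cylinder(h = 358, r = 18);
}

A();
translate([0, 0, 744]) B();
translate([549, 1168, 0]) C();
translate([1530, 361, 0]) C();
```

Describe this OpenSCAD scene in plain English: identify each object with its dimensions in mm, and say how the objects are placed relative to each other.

A is a table: top 1350 mm (x) × 988 mm (y), 41 mm thick, upper face at z = 744 mm, on four 60×60 mm square legs, each inset 43 mm from the nearest pair of top edges, running from z = 0 to the bottom of the top.

B is an open-topped rectangular box: outside dimensions 248×492×258 mm, with a uniform wall and base thickness of 24 mm. The base is a full 248×492 slab on the floor; four walls sit on top of the base. The front and back walls (the −y and +y sides) span the full width; the two side walls fit between them.

C is a four-legged stool. The seat is a 252×266×29 mm slab whose top surface is at z = 387 mm; four round legs, each 36 mm in diameter, run from the floor (z = 0) to the underside of the seat, each leg's axis is inset half a diameter from the nearest pair of seat edges (so the leg's bounding box is flush with the corner).

The open box is on top of the table. Two stools sit around the table at the +y, +x sides.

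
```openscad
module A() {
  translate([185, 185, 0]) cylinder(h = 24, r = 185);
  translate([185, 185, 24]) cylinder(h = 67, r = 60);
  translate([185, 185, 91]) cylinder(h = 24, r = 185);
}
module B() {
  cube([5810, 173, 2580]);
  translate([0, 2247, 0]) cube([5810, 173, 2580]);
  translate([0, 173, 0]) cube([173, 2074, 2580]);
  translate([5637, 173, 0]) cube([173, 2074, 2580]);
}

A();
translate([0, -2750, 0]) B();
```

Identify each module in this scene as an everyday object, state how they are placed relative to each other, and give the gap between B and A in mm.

The house frame's nearest face is 330 mm from the spool's −y face.

A is a spool. B is a house frame. The house frame is on the floor beside the spool on its −y side. The gap between the house frame and the spool is 330 mm.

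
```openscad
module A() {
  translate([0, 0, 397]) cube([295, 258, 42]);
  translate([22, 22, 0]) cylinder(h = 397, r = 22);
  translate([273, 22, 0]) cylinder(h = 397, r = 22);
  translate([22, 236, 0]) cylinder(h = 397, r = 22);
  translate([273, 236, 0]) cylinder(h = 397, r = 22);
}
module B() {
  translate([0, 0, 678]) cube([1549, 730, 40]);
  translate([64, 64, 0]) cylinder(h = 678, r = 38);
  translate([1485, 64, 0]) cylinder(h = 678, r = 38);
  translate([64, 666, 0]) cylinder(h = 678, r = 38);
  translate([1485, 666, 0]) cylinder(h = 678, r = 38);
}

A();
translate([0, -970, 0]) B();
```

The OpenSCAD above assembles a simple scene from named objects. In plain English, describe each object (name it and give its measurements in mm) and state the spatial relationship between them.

A is a four-legged stool. The seat is a 295×258×42 mm slab whose top surface is at z = 439 mm; four round legs, each 44 mm in diameter, run from the floor (z = 0) to the underside of the seat, each leg's axis is inset half a diameter from the nearest pair of seat edges (so the leg's bounding box is flush with the corner).

B is a table with a 1549×730 mm rectangular top, 40 mm thick, top surface at z = 718 mm, supported by four round legs of 76 mm diameter, each leg's bounding box inset 26 mm from the nearest pair of top edges, running from the floor.

The table is on the floor beside the stool on its −y side.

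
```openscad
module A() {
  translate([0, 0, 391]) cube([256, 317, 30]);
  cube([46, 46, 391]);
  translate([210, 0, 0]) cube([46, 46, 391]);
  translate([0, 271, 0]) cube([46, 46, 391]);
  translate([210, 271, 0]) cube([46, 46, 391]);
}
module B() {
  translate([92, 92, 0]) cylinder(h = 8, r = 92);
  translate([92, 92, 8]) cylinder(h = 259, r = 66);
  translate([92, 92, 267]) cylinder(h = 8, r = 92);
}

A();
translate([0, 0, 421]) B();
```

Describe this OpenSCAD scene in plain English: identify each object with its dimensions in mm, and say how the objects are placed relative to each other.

A is a four-legged stool. The seat is 256×317 mm, 30 mm thick, top at z = 421 mm. It stands on four square legs, each 46×46 mm in cross-section, from z = 0 to the seat underside, each flush with a corner of the seat.

B is a spool: two coaxial disc flanges of radius 92 mm and thickness 8 mm, joined by a core cylinder of radius 66 mm and height 259 mm. The lower flange rests on z = 0 and the three cylinders share a vertical axis.

The spool is on top of the stool.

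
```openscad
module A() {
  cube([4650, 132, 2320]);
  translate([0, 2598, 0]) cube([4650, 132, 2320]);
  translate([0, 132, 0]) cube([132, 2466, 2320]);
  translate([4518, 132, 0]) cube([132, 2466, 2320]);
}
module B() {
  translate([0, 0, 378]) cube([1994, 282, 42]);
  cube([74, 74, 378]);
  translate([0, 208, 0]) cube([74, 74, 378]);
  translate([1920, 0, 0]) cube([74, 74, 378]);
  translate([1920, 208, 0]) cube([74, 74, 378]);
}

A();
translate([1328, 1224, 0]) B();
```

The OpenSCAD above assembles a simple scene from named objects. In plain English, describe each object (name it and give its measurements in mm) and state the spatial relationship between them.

A is a box-shaped house frame (walls only): outside footprint 4650×2730 mm, wall height 2320 mm, wall thickness 132 mm. The two y-facing walls run the full x-width; the two x-facing walls fit between the inner faces of the y-facing walls.

B is a bench: a 1994×282 mm seat slab, 42 mm thick, top at z = 420 mm, on four 74×74 mm square legs flush with the seat corners and standing on z = 0.

The bench sits inside the house frame, centred.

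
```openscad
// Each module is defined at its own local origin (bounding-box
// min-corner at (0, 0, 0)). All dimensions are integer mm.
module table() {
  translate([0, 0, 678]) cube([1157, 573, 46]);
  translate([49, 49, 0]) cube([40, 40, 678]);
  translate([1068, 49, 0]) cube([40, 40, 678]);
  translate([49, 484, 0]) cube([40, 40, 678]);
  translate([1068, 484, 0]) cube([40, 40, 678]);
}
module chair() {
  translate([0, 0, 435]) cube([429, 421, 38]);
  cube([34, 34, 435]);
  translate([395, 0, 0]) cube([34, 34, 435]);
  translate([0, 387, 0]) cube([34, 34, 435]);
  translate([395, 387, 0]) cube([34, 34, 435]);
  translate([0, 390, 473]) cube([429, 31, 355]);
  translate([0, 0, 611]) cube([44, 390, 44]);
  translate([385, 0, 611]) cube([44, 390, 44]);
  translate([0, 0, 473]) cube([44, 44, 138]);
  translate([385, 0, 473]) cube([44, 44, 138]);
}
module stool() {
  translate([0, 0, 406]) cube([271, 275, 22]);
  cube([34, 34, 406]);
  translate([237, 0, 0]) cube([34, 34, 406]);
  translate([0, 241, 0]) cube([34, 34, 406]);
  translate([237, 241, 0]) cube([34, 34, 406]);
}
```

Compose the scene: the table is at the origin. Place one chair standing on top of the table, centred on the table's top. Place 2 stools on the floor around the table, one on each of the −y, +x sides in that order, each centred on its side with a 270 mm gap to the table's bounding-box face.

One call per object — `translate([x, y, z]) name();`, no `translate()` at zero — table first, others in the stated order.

table();
translate([364, 76, 724]) chair();
translate([443, -545, 0]) stool();
translate([1427, 149, 0]) stool();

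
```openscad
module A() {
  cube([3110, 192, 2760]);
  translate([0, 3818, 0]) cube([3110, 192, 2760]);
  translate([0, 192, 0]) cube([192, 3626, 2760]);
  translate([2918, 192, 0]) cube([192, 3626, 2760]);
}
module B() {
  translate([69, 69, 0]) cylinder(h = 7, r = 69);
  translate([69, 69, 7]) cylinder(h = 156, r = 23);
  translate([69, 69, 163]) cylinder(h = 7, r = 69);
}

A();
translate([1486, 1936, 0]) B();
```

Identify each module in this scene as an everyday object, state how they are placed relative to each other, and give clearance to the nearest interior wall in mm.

A is a house frame. B is a spool. The spool sits inside the house frame, centred. The clearance to the nearest interior wall is 1294 mm.

Clearances: x = 1294, y = 1744; minimum 1294 mm.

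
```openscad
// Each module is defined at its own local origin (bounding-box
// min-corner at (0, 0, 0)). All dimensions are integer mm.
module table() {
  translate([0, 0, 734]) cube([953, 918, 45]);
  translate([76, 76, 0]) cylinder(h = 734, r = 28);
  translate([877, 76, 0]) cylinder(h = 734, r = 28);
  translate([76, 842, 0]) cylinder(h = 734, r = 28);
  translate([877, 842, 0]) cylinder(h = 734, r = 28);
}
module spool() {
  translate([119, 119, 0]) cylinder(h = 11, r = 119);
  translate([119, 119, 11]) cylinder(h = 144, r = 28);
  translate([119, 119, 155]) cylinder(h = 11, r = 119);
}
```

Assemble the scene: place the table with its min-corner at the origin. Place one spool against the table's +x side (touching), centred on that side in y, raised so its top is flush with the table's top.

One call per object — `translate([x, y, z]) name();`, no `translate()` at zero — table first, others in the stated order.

table();
translate([953, 340, 613]) spool();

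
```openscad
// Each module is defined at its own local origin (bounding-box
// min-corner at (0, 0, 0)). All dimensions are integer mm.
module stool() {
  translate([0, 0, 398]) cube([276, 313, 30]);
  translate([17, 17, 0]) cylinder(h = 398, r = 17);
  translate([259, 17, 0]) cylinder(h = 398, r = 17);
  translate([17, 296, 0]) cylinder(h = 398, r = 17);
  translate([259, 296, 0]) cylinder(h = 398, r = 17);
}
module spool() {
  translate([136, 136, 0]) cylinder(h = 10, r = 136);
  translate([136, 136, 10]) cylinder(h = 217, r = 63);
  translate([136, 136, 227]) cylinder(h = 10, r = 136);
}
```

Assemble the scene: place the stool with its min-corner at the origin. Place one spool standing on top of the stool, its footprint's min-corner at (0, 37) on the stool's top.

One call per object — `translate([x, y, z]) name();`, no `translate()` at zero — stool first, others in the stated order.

stool();
translate([0, 37, 428]) spool();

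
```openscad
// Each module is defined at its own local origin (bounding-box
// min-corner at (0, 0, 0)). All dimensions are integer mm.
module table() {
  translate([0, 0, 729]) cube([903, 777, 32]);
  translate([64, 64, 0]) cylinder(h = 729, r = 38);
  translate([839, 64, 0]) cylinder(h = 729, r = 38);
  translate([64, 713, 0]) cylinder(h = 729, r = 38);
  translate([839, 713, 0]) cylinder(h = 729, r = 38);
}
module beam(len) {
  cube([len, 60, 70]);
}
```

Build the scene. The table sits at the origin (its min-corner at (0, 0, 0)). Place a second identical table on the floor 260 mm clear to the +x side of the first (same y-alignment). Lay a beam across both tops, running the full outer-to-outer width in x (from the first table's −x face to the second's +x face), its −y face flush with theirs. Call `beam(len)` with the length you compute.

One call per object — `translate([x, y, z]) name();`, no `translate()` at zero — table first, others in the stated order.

table();
translate([1163, 0, 0]) table();
translate([0, 0, 761]) beam(2066);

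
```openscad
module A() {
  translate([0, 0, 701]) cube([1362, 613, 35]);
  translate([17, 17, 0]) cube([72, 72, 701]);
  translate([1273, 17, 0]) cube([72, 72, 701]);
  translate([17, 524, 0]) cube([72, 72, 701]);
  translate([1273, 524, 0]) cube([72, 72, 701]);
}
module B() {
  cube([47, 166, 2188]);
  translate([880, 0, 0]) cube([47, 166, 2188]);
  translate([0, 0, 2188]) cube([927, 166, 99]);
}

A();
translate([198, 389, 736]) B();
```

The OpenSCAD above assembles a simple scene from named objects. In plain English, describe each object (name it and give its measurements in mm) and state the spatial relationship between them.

A is a rectangular dining table. The top is 1362×613×35 mm with its upper surface at z = 736 mm. It stands on four 72×72 mm square legs, each inset 17 mm from the nearest pair of top edges, running from the floor to the underside of the top.

B is a door frame. The clear opening is 833 mm wide and 2188 mm high. Two 47 mm wide jambs, 166 mm deep, stand either side of the opening from the floor to the top of the opening. A 99 mm thick head sits across the top of both jambs, spanning the full outside width of the frame.

The door frame is on top of the table.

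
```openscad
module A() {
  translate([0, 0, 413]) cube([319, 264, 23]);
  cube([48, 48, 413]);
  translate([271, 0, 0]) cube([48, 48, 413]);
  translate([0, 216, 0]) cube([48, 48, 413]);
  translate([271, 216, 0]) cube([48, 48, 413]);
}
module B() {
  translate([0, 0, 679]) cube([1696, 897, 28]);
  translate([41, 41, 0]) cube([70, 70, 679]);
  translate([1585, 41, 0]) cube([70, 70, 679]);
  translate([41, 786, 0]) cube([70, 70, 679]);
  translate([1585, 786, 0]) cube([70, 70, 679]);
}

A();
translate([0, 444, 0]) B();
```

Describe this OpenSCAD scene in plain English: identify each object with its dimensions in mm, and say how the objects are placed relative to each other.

A is a four-legged stool. The seat is a 319×264×23 mm slab whose top surface is at z = 436 mm; four square legs, each 48×48 mm in cross-section, run from the floor (z = 0) to the underside of the seat, each flush with a corner of the seat.

B is a rectangular dining table. The top is 1696×897×28 mm with its upper surface at z = 707 mm. It stands on four 70×70 mm square legs, each inset 41 mm from the nearest pair of top edges, running from the floor to the underside of the top.

The table is on the floor beside the stool on its +y side.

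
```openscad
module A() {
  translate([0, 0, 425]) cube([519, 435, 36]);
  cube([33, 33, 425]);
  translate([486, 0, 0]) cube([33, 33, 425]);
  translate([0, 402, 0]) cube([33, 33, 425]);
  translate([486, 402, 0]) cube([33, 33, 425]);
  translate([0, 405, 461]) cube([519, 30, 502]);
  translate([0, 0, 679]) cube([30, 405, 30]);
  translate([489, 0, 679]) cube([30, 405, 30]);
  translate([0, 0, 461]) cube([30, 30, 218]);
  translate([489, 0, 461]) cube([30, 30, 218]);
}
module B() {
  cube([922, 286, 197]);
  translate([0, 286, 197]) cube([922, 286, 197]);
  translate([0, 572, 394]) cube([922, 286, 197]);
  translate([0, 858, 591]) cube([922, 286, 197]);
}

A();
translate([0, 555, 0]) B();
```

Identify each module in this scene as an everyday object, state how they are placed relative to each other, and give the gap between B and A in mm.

A is a chair. B is a staircase. The staircase is on the floor beside the chair on its +y side. The gap between the staircase and the chair is 120 mm.

The staircase's nearest face is 120 mm from the chair's +y face.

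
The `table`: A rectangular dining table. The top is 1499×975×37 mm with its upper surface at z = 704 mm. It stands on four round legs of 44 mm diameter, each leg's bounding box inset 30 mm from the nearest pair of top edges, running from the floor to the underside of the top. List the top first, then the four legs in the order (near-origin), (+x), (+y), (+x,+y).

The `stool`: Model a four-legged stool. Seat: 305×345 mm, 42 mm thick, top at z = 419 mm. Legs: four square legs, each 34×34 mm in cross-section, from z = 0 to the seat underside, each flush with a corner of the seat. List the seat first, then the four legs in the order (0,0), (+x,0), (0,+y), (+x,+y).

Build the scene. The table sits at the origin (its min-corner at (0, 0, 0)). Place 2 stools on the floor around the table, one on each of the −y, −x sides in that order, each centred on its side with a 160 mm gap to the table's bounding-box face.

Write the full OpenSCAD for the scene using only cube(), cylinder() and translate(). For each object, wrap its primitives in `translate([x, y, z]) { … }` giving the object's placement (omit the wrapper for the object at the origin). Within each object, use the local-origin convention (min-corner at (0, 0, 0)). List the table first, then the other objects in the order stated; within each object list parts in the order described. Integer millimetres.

translate([0, 0, 667]) cube([1499, 975, 37]);
translate([52, 52, 0]) cylinder(h = 667, r = 22);
translate([1447, 52, 0]) cylinder(h = 667, r = 22);
translate([52, 923, 0]) cylinder(h = 667, r = 22);
translate([1447, 923, 0]) cylinder(h = 667, r = 22);
translate([597, -505, 0]) {
  translate([0, 0, 377]) cube([305, 345, 42]);
  cube([34, 34, 377]);
  translate([271, 0, 0]) cube([34, 34, 377]);
  translate([0, 311, 0]) cube([34, 34, 377]);
  translate([271, 311, 0]) cube([34, 34, 377]);
}
translate([-465, 315, 0]) {
  translate([0, 0, 377]) cube([305, 345, 42]);
  cube([34, 34, 377]);
  translate([271, 0, 0]) cube([34, 34, 377]);
  translate([0, 311, 0]) cube([34, 34, 377]);
  translate([271, 311, 0]) cube([34, 34, 377]);
}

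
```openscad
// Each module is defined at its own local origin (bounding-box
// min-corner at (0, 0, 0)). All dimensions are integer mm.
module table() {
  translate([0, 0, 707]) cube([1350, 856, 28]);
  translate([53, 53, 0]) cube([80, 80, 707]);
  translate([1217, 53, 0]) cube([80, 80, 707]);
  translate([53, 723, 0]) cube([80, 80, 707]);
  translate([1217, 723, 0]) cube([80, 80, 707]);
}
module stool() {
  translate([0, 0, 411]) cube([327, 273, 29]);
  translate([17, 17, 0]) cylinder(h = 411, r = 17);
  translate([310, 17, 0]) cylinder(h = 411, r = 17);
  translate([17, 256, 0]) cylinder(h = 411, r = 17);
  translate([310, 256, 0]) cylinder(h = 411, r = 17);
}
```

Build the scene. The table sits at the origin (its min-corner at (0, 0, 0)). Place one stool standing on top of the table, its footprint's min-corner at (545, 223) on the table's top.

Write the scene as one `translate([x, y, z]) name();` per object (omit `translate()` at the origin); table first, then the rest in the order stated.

table();
translate([545, 223, 735]) stool();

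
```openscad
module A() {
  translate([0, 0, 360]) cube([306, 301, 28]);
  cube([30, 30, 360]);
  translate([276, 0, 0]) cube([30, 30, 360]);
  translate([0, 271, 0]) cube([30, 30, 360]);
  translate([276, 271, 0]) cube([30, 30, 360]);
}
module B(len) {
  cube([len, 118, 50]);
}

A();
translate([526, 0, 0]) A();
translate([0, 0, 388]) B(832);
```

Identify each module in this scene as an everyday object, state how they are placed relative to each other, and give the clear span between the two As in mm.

A is a stool. B is a beam. A beam spans the tops of two stools. The clear span between the two stools is 220 mm.

Second stool starts at x = 526; first ends at x = 306; clear span = 526 − 306 = 220 mm.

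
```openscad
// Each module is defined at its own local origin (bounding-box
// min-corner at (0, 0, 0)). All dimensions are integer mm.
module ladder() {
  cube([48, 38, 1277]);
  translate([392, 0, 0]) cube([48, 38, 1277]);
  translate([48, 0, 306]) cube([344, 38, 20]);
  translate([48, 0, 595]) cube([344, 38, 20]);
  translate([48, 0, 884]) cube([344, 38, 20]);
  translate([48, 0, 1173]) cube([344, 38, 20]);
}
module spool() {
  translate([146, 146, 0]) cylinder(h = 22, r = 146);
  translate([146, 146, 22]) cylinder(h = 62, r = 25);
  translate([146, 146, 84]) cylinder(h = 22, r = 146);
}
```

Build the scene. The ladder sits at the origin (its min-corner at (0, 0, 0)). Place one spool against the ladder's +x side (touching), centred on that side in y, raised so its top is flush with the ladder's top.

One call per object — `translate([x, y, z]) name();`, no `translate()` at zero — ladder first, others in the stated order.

ladder();
translate([440, -127, 1171]) spool();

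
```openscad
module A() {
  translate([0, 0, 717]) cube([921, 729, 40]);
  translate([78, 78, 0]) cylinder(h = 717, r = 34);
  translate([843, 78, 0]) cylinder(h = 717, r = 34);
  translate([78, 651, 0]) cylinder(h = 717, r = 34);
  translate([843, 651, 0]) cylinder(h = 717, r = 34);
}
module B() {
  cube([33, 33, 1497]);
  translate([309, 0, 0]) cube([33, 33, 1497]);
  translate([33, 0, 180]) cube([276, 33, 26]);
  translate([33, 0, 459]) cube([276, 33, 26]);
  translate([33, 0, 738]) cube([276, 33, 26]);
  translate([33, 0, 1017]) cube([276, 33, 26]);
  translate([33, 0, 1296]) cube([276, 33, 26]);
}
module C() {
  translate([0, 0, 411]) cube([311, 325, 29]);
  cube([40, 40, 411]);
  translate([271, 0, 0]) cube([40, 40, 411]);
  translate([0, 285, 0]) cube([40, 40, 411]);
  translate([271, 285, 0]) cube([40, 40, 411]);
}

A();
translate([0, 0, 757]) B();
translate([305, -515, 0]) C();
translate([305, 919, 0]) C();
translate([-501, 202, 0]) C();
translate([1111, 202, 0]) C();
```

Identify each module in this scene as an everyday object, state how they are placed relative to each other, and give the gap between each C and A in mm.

A is a table. B is a ladder. C is a stool. The ladder is on top of the table. Four stools sit around the table at the −y, +y, −x, +x sides. The gap between each stool and the table is 190 mm.

Each stool's nearest face is 190 mm from the table's bounding box.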